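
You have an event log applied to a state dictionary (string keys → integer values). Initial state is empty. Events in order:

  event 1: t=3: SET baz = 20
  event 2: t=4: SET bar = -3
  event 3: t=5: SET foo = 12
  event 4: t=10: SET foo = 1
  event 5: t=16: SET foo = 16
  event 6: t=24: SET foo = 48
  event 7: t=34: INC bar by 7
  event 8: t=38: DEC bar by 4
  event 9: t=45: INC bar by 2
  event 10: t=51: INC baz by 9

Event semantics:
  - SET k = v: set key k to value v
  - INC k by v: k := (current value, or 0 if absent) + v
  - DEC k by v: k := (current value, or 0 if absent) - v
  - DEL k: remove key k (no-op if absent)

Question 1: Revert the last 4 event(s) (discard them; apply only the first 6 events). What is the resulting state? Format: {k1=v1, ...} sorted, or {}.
Answer: {bar=-3, baz=20, foo=48}

Derivation:
Keep first 6 events (discard last 4):
  after event 1 (t=3: SET baz = 20): {baz=20}
  after event 2 (t=4: SET bar = -3): {bar=-3, baz=20}
  after event 3 (t=5: SET foo = 12): {bar=-3, baz=20, foo=12}
  after event 4 (t=10: SET foo = 1): {bar=-3, baz=20, foo=1}
  after event 5 (t=16: SET foo = 16): {bar=-3, baz=20, foo=16}
  after event 6 (t=24: SET foo = 48): {bar=-3, baz=20, foo=48}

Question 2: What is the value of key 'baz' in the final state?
Track key 'baz' through all 10 events:
  event 1 (t=3: SET baz = 20): baz (absent) -> 20
  event 2 (t=4: SET bar = -3): baz unchanged
  event 3 (t=5: SET foo = 12): baz unchanged
  event 4 (t=10: SET foo = 1): baz unchanged
  event 5 (t=16: SET foo = 16): baz unchanged
  event 6 (t=24: SET foo = 48): baz unchanged
  event 7 (t=34: INC bar by 7): baz unchanged
  event 8 (t=38: DEC bar by 4): baz unchanged
  event 9 (t=45: INC bar by 2): baz unchanged
  event 10 (t=51: INC baz by 9): baz 20 -> 29
Final: baz = 29

Answer: 29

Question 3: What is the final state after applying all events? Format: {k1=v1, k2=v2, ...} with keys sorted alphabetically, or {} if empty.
  after event 1 (t=3: SET baz = 20): {baz=20}
  after event 2 (t=4: SET bar = -3): {bar=-3, baz=20}
  after event 3 (t=5: SET foo = 12): {bar=-3, baz=20, foo=12}
  after event 4 (t=10: SET foo = 1): {bar=-3, baz=20, foo=1}
  after event 5 (t=16: SET foo = 16): {bar=-3, baz=20, foo=16}
  after event 6 (t=24: SET foo = 48): {bar=-3, baz=20, foo=48}
  after event 7 (t=34: INC bar by 7): {bar=4, baz=20, foo=48}
  after event 8 (t=38: DEC bar by 4): {bar=0, baz=20, foo=48}
  after event 9 (t=45: INC bar by 2): {bar=2, baz=20, foo=48}
  after event 10 (t=51: INC baz by 9): {bar=2, baz=29, foo=48}

Answer: {bar=2, baz=29, foo=48}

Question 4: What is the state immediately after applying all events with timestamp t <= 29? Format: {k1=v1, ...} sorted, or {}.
Answer: {bar=-3, baz=20, foo=48}

Derivation:
Apply events with t <= 29 (6 events):
  after event 1 (t=3: SET baz = 20): {baz=20}
  after event 2 (t=4: SET bar = -3): {bar=-3, baz=20}
  after event 3 (t=5: SET foo = 12): {bar=-3, baz=20, foo=12}
  after event 4 (t=10: SET foo = 1): {bar=-3, baz=20, foo=1}
  after event 5 (t=16: SET foo = 16): {bar=-3, baz=20, foo=16}
  after event 6 (t=24: SET foo = 48): {bar=-3, baz=20, foo=48}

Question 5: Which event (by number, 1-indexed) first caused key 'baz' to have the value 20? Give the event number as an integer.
Looking for first event where baz becomes 20:
  event 1: baz (absent) -> 20  <-- first match

Answer: 1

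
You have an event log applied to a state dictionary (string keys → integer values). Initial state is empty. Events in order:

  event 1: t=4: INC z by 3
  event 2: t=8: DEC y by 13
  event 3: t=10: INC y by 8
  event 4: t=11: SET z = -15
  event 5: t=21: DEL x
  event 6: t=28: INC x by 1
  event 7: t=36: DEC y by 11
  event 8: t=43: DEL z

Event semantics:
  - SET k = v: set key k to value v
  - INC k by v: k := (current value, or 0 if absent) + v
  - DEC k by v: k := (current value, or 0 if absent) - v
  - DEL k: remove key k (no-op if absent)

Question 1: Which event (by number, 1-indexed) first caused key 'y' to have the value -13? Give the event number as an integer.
Answer: 2

Derivation:
Looking for first event where y becomes -13:
  event 2: y (absent) -> -13  <-- first match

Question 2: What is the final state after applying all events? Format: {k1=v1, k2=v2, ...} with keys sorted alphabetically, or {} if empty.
Answer: {x=1, y=-16}

Derivation:
  after event 1 (t=4: INC z by 3): {z=3}
  after event 2 (t=8: DEC y by 13): {y=-13, z=3}
  after event 3 (t=10: INC y by 8): {y=-5, z=3}
  after event 4 (t=11: SET z = -15): {y=-5, z=-15}
  after event 5 (t=21: DEL x): {y=-5, z=-15}
  after event 6 (t=28: INC x by 1): {x=1, y=-5, z=-15}
  after event 7 (t=36: DEC y by 11): {x=1, y=-16, z=-15}
  after event 8 (t=43: DEL z): {x=1, y=-16}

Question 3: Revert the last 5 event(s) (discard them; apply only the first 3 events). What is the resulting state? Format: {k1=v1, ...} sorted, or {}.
Keep first 3 events (discard last 5):
  after event 1 (t=4: INC z by 3): {z=3}
  after event 2 (t=8: DEC y by 13): {y=-13, z=3}
  after event 3 (t=10: INC y by 8): {y=-5, z=3}

Answer: {y=-5, z=3}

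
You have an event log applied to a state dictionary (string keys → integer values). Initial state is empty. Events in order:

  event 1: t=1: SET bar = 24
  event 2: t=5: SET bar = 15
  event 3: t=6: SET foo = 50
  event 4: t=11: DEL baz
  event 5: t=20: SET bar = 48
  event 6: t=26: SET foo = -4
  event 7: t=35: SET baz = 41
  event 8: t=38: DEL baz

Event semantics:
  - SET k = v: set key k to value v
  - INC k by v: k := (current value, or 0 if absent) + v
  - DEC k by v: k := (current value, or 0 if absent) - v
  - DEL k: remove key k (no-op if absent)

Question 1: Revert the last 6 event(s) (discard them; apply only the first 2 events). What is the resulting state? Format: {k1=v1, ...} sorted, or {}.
Answer: {bar=15}

Derivation:
Keep first 2 events (discard last 6):
  after event 1 (t=1: SET bar = 24): {bar=24}
  after event 2 (t=5: SET bar = 15): {bar=15}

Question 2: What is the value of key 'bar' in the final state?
Answer: 48

Derivation:
Track key 'bar' through all 8 events:
  event 1 (t=1: SET bar = 24): bar (absent) -> 24
  event 2 (t=5: SET bar = 15): bar 24 -> 15
  event 3 (t=6: SET foo = 50): bar unchanged
  event 4 (t=11: DEL baz): bar unchanged
  event 5 (t=20: SET bar = 48): bar 15 -> 48
  event 6 (t=26: SET foo = -4): bar unchanged
  event 7 (t=35: SET baz = 41): bar unchanged
  event 8 (t=38: DEL baz): bar unchanged
Final: bar = 48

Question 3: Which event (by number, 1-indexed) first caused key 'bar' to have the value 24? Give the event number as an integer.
Looking for first event where bar becomes 24:
  event 1: bar (absent) -> 24  <-- first match

Answer: 1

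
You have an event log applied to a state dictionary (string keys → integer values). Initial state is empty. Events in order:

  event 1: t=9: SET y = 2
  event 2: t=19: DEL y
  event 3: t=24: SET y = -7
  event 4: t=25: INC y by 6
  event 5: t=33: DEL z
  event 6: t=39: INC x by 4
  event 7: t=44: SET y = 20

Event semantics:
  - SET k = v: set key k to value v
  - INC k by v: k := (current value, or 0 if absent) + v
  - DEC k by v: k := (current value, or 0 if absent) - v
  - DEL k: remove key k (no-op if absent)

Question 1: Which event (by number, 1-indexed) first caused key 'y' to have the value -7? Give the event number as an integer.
Looking for first event where y becomes -7:
  event 1: y = 2
  event 2: y = (absent)
  event 3: y (absent) -> -7  <-- first match

Answer: 3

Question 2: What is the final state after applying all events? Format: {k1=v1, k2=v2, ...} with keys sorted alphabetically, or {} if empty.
  after event 1 (t=9: SET y = 2): {y=2}
  after event 2 (t=19: DEL y): {}
  after event 3 (t=24: SET y = -7): {y=-7}
  after event 4 (t=25: INC y by 6): {y=-1}
  after event 5 (t=33: DEL z): {y=-1}
  after event 6 (t=39: INC x by 4): {x=4, y=-1}
  after event 7 (t=44: SET y = 20): {x=4, y=20}

Answer: {x=4, y=20}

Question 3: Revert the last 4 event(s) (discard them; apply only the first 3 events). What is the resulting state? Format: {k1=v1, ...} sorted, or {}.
Keep first 3 events (discard last 4):
  after event 1 (t=9: SET y = 2): {y=2}
  after event 2 (t=19: DEL y): {}
  after event 3 (t=24: SET y = -7): {y=-7}

Answer: {y=-7}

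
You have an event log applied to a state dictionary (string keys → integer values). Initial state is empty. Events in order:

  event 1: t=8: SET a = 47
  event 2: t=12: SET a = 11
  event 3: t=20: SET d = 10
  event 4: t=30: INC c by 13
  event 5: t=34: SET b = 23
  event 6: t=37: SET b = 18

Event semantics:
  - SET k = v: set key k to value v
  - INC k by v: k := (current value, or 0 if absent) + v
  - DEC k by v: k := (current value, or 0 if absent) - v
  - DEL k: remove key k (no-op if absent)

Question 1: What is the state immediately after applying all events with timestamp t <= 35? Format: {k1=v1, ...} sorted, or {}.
Apply events with t <= 35 (5 events):
  after event 1 (t=8: SET a = 47): {a=47}
  after event 2 (t=12: SET a = 11): {a=11}
  after event 3 (t=20: SET d = 10): {a=11, d=10}
  after event 4 (t=30: INC c by 13): {a=11, c=13, d=10}
  after event 5 (t=34: SET b = 23): {a=11, b=23, c=13, d=10}

Answer: {a=11, b=23, c=13, d=10}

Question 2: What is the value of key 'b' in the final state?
Track key 'b' through all 6 events:
  event 1 (t=8: SET a = 47): b unchanged
  event 2 (t=12: SET a = 11): b unchanged
  event 3 (t=20: SET d = 10): b unchanged
  event 4 (t=30: INC c by 13): b unchanged
  event 5 (t=34: SET b = 23): b (absent) -> 23
  event 6 (t=37: SET b = 18): b 23 -> 18
Final: b = 18

Answer: 18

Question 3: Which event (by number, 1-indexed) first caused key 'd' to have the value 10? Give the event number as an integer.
Answer: 3

Derivation:
Looking for first event where d becomes 10:
  event 3: d (absent) -> 10  <-- first match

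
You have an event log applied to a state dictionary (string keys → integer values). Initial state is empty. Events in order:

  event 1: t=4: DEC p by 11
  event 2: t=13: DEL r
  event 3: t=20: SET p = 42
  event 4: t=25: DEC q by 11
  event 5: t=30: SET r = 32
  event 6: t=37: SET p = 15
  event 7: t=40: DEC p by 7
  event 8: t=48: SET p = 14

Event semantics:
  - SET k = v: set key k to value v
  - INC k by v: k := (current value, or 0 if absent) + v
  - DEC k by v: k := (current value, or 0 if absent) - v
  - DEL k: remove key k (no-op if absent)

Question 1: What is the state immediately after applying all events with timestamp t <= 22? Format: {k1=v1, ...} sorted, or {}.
Answer: {p=42}

Derivation:
Apply events with t <= 22 (3 events):
  after event 1 (t=4: DEC p by 11): {p=-11}
  after event 2 (t=13: DEL r): {p=-11}
  after event 3 (t=20: SET p = 42): {p=42}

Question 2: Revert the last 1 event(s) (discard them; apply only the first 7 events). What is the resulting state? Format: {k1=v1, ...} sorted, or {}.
Keep first 7 events (discard last 1):
  after event 1 (t=4: DEC p by 11): {p=-11}
  after event 2 (t=13: DEL r): {p=-11}
  after event 3 (t=20: SET p = 42): {p=42}
  after event 4 (t=25: DEC q by 11): {p=42, q=-11}
  after event 5 (t=30: SET r = 32): {p=42, q=-11, r=32}
  after event 6 (t=37: SET p = 15): {p=15, q=-11, r=32}
  after event 7 (t=40: DEC p by 7): {p=8, q=-11, r=32}

Answer: {p=8, q=-11, r=32}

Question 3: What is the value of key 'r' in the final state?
Track key 'r' through all 8 events:
  event 1 (t=4: DEC p by 11): r unchanged
  event 2 (t=13: DEL r): r (absent) -> (absent)
  event 3 (t=20: SET p = 42): r unchanged
  event 4 (t=25: DEC q by 11): r unchanged
  event 5 (t=30: SET r = 32): r (absent) -> 32
  event 6 (t=37: SET p = 15): r unchanged
  event 7 (t=40: DEC p by 7): r unchanged
  event 8 (t=48: SET p = 14): r unchanged
Final: r = 32

Answer: 32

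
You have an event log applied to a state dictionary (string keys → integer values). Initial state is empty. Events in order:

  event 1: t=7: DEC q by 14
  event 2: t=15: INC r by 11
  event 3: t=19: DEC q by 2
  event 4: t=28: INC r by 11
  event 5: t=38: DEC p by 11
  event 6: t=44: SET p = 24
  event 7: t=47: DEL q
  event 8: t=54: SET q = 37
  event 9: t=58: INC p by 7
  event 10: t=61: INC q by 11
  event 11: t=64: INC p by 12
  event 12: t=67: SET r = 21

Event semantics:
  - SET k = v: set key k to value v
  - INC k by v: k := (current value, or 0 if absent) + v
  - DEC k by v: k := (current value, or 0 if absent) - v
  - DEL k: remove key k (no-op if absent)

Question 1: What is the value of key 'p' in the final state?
Track key 'p' through all 12 events:
  event 1 (t=7: DEC q by 14): p unchanged
  event 2 (t=15: INC r by 11): p unchanged
  event 3 (t=19: DEC q by 2): p unchanged
  event 4 (t=28: INC r by 11): p unchanged
  event 5 (t=38: DEC p by 11): p (absent) -> -11
  event 6 (t=44: SET p = 24): p -11 -> 24
  event 7 (t=47: DEL q): p unchanged
  event 8 (t=54: SET q = 37): p unchanged
  event 9 (t=58: INC p by 7): p 24 -> 31
  event 10 (t=61: INC q by 11): p unchanged
  event 11 (t=64: INC p by 12): p 31 -> 43
  event 12 (t=67: SET r = 21): p unchanged
Final: p = 43

Answer: 43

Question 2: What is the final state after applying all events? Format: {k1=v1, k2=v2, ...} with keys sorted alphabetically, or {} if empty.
  after event 1 (t=7: DEC q by 14): {q=-14}
  after event 2 (t=15: INC r by 11): {q=-14, r=11}
  after event 3 (t=19: DEC q by 2): {q=-16, r=11}
  after event 4 (t=28: INC r by 11): {q=-16, r=22}
  after event 5 (t=38: DEC p by 11): {p=-11, q=-16, r=22}
  after event 6 (t=44: SET p = 24): {p=24, q=-16, r=22}
  after event 7 (t=47: DEL q): {p=24, r=22}
  after event 8 (t=54: SET q = 37): {p=24, q=37, r=22}
  after event 9 (t=58: INC p by 7): {p=31, q=37, r=22}
  after event 10 (t=61: INC q by 11): {p=31, q=48, r=22}
  after event 11 (t=64: INC p by 12): {p=43, q=48, r=22}
  after event 12 (t=67: SET r = 21): {p=43, q=48, r=21}

Answer: {p=43, q=48, r=21}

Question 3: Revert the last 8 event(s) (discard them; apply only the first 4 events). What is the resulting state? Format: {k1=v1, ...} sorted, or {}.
Keep first 4 events (discard last 8):
  after event 1 (t=7: DEC q by 14): {q=-14}
  after event 2 (t=15: INC r by 11): {q=-14, r=11}
  after event 3 (t=19: DEC q by 2): {q=-16, r=11}
  after event 4 (t=28: INC r by 11): {q=-16, r=22}

Answer: {q=-16, r=22}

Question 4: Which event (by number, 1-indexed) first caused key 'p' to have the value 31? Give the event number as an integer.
Answer: 9

Derivation:
Looking for first event where p becomes 31:
  event 5: p = -11
  event 6: p = 24
  event 7: p = 24
  event 8: p = 24
  event 9: p 24 -> 31  <-- first match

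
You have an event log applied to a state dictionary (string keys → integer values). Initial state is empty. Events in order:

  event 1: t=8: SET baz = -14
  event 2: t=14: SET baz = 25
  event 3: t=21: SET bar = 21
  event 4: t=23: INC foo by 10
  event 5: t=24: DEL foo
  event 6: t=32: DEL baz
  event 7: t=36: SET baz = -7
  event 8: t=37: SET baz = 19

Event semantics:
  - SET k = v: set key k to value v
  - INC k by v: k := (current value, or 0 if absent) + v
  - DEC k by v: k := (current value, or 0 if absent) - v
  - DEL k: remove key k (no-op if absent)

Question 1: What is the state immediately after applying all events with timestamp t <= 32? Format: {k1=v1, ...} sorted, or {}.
Answer: {bar=21}

Derivation:
Apply events with t <= 32 (6 events):
  after event 1 (t=8: SET baz = -14): {baz=-14}
  after event 2 (t=14: SET baz = 25): {baz=25}
  after event 3 (t=21: SET bar = 21): {bar=21, baz=25}
  after event 4 (t=23: INC foo by 10): {bar=21, baz=25, foo=10}
  after event 5 (t=24: DEL foo): {bar=21, baz=25}
  after event 6 (t=32: DEL baz): {bar=21}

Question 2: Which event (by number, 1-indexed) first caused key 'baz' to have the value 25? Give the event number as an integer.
Looking for first event where baz becomes 25:
  event 1: baz = -14
  event 2: baz -14 -> 25  <-- first match

Answer: 2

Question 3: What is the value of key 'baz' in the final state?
Answer: 19

Derivation:
Track key 'baz' through all 8 events:
  event 1 (t=8: SET baz = -14): baz (absent) -> -14
  event 2 (t=14: SET baz = 25): baz -14 -> 25
  event 3 (t=21: SET bar = 21): baz unchanged
  event 4 (t=23: INC foo by 10): baz unchanged
  event 5 (t=24: DEL foo): baz unchanged
  event 6 (t=32: DEL baz): baz 25 -> (absent)
  event 7 (t=36: SET baz = -7): baz (absent) -> -7
  event 8 (t=37: SET baz = 19): baz -7 -> 19
Final: baz = 19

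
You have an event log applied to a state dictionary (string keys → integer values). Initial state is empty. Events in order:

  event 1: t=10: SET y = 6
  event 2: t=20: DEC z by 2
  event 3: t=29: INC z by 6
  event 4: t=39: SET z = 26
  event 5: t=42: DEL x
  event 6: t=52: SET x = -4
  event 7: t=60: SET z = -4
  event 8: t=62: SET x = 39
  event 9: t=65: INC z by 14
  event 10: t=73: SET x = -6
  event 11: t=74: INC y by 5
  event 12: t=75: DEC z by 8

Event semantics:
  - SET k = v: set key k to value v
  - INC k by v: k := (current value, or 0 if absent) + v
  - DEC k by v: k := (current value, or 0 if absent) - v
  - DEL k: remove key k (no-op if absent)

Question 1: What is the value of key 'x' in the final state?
Answer: -6

Derivation:
Track key 'x' through all 12 events:
  event 1 (t=10: SET y = 6): x unchanged
  event 2 (t=20: DEC z by 2): x unchanged
  event 3 (t=29: INC z by 6): x unchanged
  event 4 (t=39: SET z = 26): x unchanged
  event 5 (t=42: DEL x): x (absent) -> (absent)
  event 6 (t=52: SET x = -4): x (absent) -> -4
  event 7 (t=60: SET z = -4): x unchanged
  event 8 (t=62: SET x = 39): x -4 -> 39
  event 9 (t=65: INC z by 14): x unchanged
  event 10 (t=73: SET x = -6): x 39 -> -6
  event 11 (t=74: INC y by 5): x unchanged
  event 12 (t=75: DEC z by 8): x unchanged
Final: x = -6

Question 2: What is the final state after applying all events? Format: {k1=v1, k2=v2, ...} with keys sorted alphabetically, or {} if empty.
Answer: {x=-6, y=11, z=2}

Derivation:
  after event 1 (t=10: SET y = 6): {y=6}
  after event 2 (t=20: DEC z by 2): {y=6, z=-2}
  after event 3 (t=29: INC z by 6): {y=6, z=4}
  after event 4 (t=39: SET z = 26): {y=6, z=26}
  after event 5 (t=42: DEL x): {y=6, z=26}
  after event 6 (t=52: SET x = -4): {x=-4, y=6, z=26}
  after event 7 (t=60: SET z = -4): {x=-4, y=6, z=-4}
  after event 8 (t=62: SET x = 39): {x=39, y=6, z=-4}
  after event 9 (t=65: INC z by 14): {x=39, y=6, z=10}
  after event 10 (t=73: SET x = -6): {x=-6, y=6, z=10}
  after event 11 (t=74: INC y by 5): {x=-6, y=11, z=10}
  after event 12 (t=75: DEC z by 8): {x=-6, y=11, z=2}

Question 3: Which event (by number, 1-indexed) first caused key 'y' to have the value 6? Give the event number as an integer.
Looking for first event where y becomes 6:
  event 1: y (absent) -> 6  <-- first match

Answer: 1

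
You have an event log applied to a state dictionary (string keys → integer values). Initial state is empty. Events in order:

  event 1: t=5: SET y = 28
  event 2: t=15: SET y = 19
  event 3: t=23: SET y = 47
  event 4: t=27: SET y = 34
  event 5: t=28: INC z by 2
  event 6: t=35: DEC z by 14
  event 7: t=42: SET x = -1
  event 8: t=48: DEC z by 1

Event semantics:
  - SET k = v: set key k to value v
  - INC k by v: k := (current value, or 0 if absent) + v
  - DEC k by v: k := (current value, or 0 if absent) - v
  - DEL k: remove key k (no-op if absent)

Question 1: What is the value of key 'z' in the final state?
Track key 'z' through all 8 events:
  event 1 (t=5: SET y = 28): z unchanged
  event 2 (t=15: SET y = 19): z unchanged
  event 3 (t=23: SET y = 47): z unchanged
  event 4 (t=27: SET y = 34): z unchanged
  event 5 (t=28: INC z by 2): z (absent) -> 2
  event 6 (t=35: DEC z by 14): z 2 -> -12
  event 7 (t=42: SET x = -1): z unchanged
  event 8 (t=48: DEC z by 1): z -12 -> -13
Final: z = -13

Answer: -13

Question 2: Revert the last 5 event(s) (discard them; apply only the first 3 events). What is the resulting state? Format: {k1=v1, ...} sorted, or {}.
Keep first 3 events (discard last 5):
  after event 1 (t=5: SET y = 28): {y=28}
  after event 2 (t=15: SET y = 19): {y=19}
  after event 3 (t=23: SET y = 47): {y=47}

Answer: {y=47}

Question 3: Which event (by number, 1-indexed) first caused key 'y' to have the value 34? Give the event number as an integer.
Answer: 4

Derivation:
Looking for first event where y becomes 34:
  event 1: y = 28
  event 2: y = 19
  event 3: y = 47
  event 4: y 47 -> 34  <-- first match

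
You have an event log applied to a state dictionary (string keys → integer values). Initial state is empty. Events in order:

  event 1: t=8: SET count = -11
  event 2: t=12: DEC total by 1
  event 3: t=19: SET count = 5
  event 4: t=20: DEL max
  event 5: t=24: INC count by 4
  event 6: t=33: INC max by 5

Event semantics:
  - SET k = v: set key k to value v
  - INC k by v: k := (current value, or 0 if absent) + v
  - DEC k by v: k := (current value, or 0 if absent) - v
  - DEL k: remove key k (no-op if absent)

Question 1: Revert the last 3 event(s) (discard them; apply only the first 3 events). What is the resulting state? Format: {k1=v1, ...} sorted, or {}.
Answer: {count=5, total=-1}

Derivation:
Keep first 3 events (discard last 3):
  after event 1 (t=8: SET count = -11): {count=-11}
  after event 2 (t=12: DEC total by 1): {count=-11, total=-1}
  after event 3 (t=19: SET count = 5): {count=5, total=-1}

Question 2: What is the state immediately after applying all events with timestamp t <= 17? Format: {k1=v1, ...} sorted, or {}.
Apply events with t <= 17 (2 events):
  after event 1 (t=8: SET count = -11): {count=-11}
  after event 2 (t=12: DEC total by 1): {count=-11, total=-1}

Answer: {count=-11, total=-1}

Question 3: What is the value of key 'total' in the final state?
Track key 'total' through all 6 events:
  event 1 (t=8: SET count = -11): total unchanged
  event 2 (t=12: DEC total by 1): total (absent) -> -1
  event 3 (t=19: SET count = 5): total unchanged
  event 4 (t=20: DEL max): total unchanged
  event 5 (t=24: INC count by 4): total unchanged
  event 6 (t=33: INC max by 5): total unchanged
Final: total = -1

Answer: -1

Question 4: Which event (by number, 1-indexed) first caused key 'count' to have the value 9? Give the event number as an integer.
Looking for first event where count becomes 9:
  event 1: count = -11
  event 2: count = -11
  event 3: count = 5
  event 4: count = 5
  event 5: count 5 -> 9  <-- first match

Answer: 5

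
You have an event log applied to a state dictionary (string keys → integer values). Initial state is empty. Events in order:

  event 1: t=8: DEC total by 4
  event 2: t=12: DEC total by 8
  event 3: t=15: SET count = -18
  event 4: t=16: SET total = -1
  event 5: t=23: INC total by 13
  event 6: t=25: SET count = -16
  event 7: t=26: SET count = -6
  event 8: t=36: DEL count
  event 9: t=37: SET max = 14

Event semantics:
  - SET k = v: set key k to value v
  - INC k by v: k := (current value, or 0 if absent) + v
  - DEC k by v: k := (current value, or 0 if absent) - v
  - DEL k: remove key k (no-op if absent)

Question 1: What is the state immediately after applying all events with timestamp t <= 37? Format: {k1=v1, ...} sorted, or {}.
Answer: {max=14, total=12}

Derivation:
Apply events with t <= 37 (9 events):
  after event 1 (t=8: DEC total by 4): {total=-4}
  after event 2 (t=12: DEC total by 8): {total=-12}
  after event 3 (t=15: SET count = -18): {count=-18, total=-12}
  after event 4 (t=16: SET total = -1): {count=-18, total=-1}
  after event 5 (t=23: INC total by 13): {count=-18, total=12}
  after event 6 (t=25: SET count = -16): {count=-16, total=12}
  after event 7 (t=26: SET count = -6): {count=-6, total=12}
  after event 8 (t=36: DEL count): {total=12}
  after event 9 (t=37: SET max = 14): {max=14, total=12}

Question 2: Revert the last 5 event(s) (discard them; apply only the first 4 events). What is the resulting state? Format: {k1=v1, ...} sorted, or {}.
Answer: {count=-18, total=-1}

Derivation:
Keep first 4 events (discard last 5):
  after event 1 (t=8: DEC total by 4): {total=-4}
  after event 2 (t=12: DEC total by 8): {total=-12}
  after event 3 (t=15: SET count = -18): {count=-18, total=-12}
  after event 4 (t=16: SET total = -1): {count=-18, total=-1}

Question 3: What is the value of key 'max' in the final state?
Answer: 14

Derivation:
Track key 'max' through all 9 events:
  event 1 (t=8: DEC total by 4): max unchanged
  event 2 (t=12: DEC total by 8): max unchanged
  event 3 (t=15: SET count = -18): max unchanged
  event 4 (t=16: SET total = -1): max unchanged
  event 5 (t=23: INC total by 13): max unchanged
  event 6 (t=25: SET count = -16): max unchanged
  event 7 (t=26: SET count = -6): max unchanged
  event 8 (t=36: DEL count): max unchanged
  event 9 (t=37: SET max = 14): max (absent) -> 14
Final: max = 14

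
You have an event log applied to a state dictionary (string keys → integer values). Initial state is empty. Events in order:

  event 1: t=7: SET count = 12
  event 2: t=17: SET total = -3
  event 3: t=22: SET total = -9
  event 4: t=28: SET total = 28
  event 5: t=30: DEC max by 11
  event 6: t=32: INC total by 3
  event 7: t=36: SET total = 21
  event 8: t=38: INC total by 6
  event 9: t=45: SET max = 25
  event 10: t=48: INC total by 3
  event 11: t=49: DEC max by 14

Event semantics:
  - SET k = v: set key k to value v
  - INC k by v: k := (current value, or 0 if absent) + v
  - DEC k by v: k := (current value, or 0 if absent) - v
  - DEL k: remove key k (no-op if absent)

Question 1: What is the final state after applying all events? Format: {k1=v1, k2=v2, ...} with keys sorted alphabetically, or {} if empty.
  after event 1 (t=7: SET count = 12): {count=12}
  after event 2 (t=17: SET total = -3): {count=12, total=-3}
  after event 3 (t=22: SET total = -9): {count=12, total=-9}
  after event 4 (t=28: SET total = 28): {count=12, total=28}
  after event 5 (t=30: DEC max by 11): {count=12, max=-11, total=28}
  after event 6 (t=32: INC total by 3): {count=12, max=-11, total=31}
  after event 7 (t=36: SET total = 21): {count=12, max=-11, total=21}
  after event 8 (t=38: INC total by 6): {count=12, max=-11, total=27}
  after event 9 (t=45: SET max = 25): {count=12, max=25, total=27}
  after event 10 (t=48: INC total by 3): {count=12, max=25, total=30}
  after event 11 (t=49: DEC max by 14): {count=12, max=11, total=30}

Answer: {count=12, max=11, total=30}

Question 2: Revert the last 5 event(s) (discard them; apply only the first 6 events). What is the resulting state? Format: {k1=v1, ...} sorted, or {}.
Answer: {count=12, max=-11, total=31}

Derivation:
Keep first 6 events (discard last 5):
  after event 1 (t=7: SET count = 12): {count=12}
  after event 2 (t=17: SET total = -3): {count=12, total=-3}
  after event 3 (t=22: SET total = -9): {count=12, total=-9}
  after event 4 (t=28: SET total = 28): {count=12, total=28}
  after event 5 (t=30: DEC max by 11): {count=12, max=-11, total=28}
  after event 6 (t=32: INC total by 3): {count=12, max=-11, total=31}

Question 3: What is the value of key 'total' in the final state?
Answer: 30

Derivation:
Track key 'total' through all 11 events:
  event 1 (t=7: SET count = 12): total unchanged
  event 2 (t=17: SET total = -3): total (absent) -> -3
  event 3 (t=22: SET total = -9): total -3 -> -9
  event 4 (t=28: SET total = 28): total -9 -> 28
  event 5 (t=30: DEC max by 11): total unchanged
  event 6 (t=32: INC total by 3): total 28 -> 31
  event 7 (t=36: SET total = 21): total 31 -> 21
  event 8 (t=38: INC total by 6): total 21 -> 27
  event 9 (t=45: SET max = 25): total unchanged
  event 10 (t=48: INC total by 3): total 27 -> 30
  event 11 (t=49: DEC max by 14): total unchanged
Final: total = 30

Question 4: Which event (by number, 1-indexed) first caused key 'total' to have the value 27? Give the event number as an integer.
Looking for first event where total becomes 27:
  event 2: total = -3
  event 3: total = -9
  event 4: total = 28
  event 5: total = 28
  event 6: total = 31
  event 7: total = 21
  event 8: total 21 -> 27  <-- first match

Answer: 8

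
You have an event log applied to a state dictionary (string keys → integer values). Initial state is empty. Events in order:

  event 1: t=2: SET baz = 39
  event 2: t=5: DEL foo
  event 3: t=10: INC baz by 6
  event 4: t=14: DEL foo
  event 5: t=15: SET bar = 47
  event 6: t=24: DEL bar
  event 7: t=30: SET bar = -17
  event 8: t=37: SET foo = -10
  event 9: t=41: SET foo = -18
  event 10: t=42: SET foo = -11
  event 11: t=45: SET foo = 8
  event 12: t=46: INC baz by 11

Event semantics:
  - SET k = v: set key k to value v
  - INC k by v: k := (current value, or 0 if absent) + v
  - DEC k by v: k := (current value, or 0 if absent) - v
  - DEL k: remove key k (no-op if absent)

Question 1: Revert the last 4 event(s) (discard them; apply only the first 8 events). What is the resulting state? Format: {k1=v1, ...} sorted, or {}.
Answer: {bar=-17, baz=45, foo=-10}

Derivation:
Keep first 8 events (discard last 4):
  after event 1 (t=2: SET baz = 39): {baz=39}
  after event 2 (t=5: DEL foo): {baz=39}
  after event 3 (t=10: INC baz by 6): {baz=45}
  after event 4 (t=14: DEL foo): {baz=45}
  after event 5 (t=15: SET bar = 47): {bar=47, baz=45}
  after event 6 (t=24: DEL bar): {baz=45}
  after event 7 (t=30: SET bar = -17): {bar=-17, baz=45}
  after event 8 (t=37: SET foo = -10): {bar=-17, baz=45, foo=-10}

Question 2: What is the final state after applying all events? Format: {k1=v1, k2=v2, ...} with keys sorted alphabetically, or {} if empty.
Answer: {bar=-17, baz=56, foo=8}

Derivation:
  after event 1 (t=2: SET baz = 39): {baz=39}
  after event 2 (t=5: DEL foo): {baz=39}
  after event 3 (t=10: INC baz by 6): {baz=45}
  after event 4 (t=14: DEL foo): {baz=45}
  after event 5 (t=15: SET bar = 47): {bar=47, baz=45}
  after event 6 (t=24: DEL bar): {baz=45}
  after event 7 (t=30: SET bar = -17): {bar=-17, baz=45}
  after event 8 (t=37: SET foo = -10): {bar=-17, baz=45, foo=-10}
  after event 9 (t=41: SET foo = -18): {bar=-17, baz=45, foo=-18}
  after event 10 (t=42: SET foo = -11): {bar=-17, baz=45, foo=-11}
  after event 11 (t=45: SET foo = 8): {bar=-17, baz=45, foo=8}
  after event 12 (t=46: INC baz by 11): {bar=-17, baz=56, foo=8}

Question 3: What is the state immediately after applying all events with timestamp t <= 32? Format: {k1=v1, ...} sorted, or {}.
Answer: {bar=-17, baz=45}

Derivation:
Apply events with t <= 32 (7 events):
  after event 1 (t=2: SET baz = 39): {baz=39}
  after event 2 (t=5: DEL foo): {baz=39}
  after event 3 (t=10: INC baz by 6): {baz=45}
  after event 4 (t=14: DEL foo): {baz=45}
  after event 5 (t=15: SET bar = 47): {bar=47, baz=45}
  after event 6 (t=24: DEL bar): {baz=45}
  after event 7 (t=30: SET bar = -17): {bar=-17, baz=45}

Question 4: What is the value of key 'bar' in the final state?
Track key 'bar' through all 12 events:
  event 1 (t=2: SET baz = 39): bar unchanged
  event 2 (t=5: DEL foo): bar unchanged
  event 3 (t=10: INC baz by 6): bar unchanged
  event 4 (t=14: DEL foo): bar unchanged
  event 5 (t=15: SET bar = 47): bar (absent) -> 47
  event 6 (t=24: DEL bar): bar 47 -> (absent)
  event 7 (t=30: SET bar = -17): bar (absent) -> -17
  event 8 (t=37: SET foo = -10): bar unchanged
  event 9 (t=41: SET foo = -18): bar unchanged
  event 10 (t=42: SET foo = -11): bar unchanged
  event 11 (t=45: SET foo = 8): bar unchanged
  event 12 (t=46: INC baz by 11): bar unchanged
Final: bar = -17

Answer: -17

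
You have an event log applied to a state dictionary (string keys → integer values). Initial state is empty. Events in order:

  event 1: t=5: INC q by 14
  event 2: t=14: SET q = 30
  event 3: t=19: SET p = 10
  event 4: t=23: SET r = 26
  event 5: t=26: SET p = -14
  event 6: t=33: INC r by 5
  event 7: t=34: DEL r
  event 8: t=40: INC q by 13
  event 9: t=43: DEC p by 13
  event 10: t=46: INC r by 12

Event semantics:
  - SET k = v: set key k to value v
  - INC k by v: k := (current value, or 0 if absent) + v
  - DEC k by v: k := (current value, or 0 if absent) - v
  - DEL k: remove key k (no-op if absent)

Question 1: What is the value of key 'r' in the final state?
Answer: 12

Derivation:
Track key 'r' through all 10 events:
  event 1 (t=5: INC q by 14): r unchanged
  event 2 (t=14: SET q = 30): r unchanged
  event 3 (t=19: SET p = 10): r unchanged
  event 4 (t=23: SET r = 26): r (absent) -> 26
  event 5 (t=26: SET p = -14): r unchanged
  event 6 (t=33: INC r by 5): r 26 -> 31
  event 7 (t=34: DEL r): r 31 -> (absent)
  event 8 (t=40: INC q by 13): r unchanged
  event 9 (t=43: DEC p by 13): r unchanged
  event 10 (t=46: INC r by 12): r (absent) -> 12
Final: r = 12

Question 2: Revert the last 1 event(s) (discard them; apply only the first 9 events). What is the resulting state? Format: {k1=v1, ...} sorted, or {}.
Keep first 9 events (discard last 1):
  after event 1 (t=5: INC q by 14): {q=14}
  after event 2 (t=14: SET q = 30): {q=30}
  after event 3 (t=19: SET p = 10): {p=10, q=30}
  after event 4 (t=23: SET r = 26): {p=10, q=30, r=26}
  after event 5 (t=26: SET p = -14): {p=-14, q=30, r=26}
  after event 6 (t=33: INC r by 5): {p=-14, q=30, r=31}
  after event 7 (t=34: DEL r): {p=-14, q=30}
  after event 8 (t=40: INC q by 13): {p=-14, q=43}
  after event 9 (t=43: DEC p by 13): {p=-27, q=43}

Answer: {p=-27, q=43}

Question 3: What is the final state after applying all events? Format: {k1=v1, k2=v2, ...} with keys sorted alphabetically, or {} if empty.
  after event 1 (t=5: INC q by 14): {q=14}
  after event 2 (t=14: SET q = 30): {q=30}
  after event 3 (t=19: SET p = 10): {p=10, q=30}
  after event 4 (t=23: SET r = 26): {p=10, q=30, r=26}
  after event 5 (t=26: SET p = -14): {p=-14, q=30, r=26}
  after event 6 (t=33: INC r by 5): {p=-14, q=30, r=31}
  after event 7 (t=34: DEL r): {p=-14, q=30}
  after event 8 (t=40: INC q by 13): {p=-14, q=43}
  after event 9 (t=43: DEC p by 13): {p=-27, q=43}
  after event 10 (t=46: INC r by 12): {p=-27, q=43, r=12}

Answer: {p=-27, q=43, r=12}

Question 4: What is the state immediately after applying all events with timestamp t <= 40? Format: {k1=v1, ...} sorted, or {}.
Answer: {p=-14, q=43}

Derivation:
Apply events with t <= 40 (8 events):
  after event 1 (t=5: INC q by 14): {q=14}
  after event 2 (t=14: SET q = 30): {q=30}
  after event 3 (t=19: SET p = 10): {p=10, q=30}
  after event 4 (t=23: SET r = 26): {p=10, q=30, r=26}
  after event 5 (t=26: SET p = -14): {p=-14, q=30, r=26}
  after event 6 (t=33: INC r by 5): {p=-14, q=30, r=31}
  after event 7 (t=34: DEL r): {p=-14, q=30}
  after event 8 (t=40: INC q by 13): {p=-14, q=43}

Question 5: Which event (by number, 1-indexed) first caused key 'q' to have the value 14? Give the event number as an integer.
Answer: 1

Derivation:
Looking for first event where q becomes 14:
  event 1: q (absent) -> 14  <-- first match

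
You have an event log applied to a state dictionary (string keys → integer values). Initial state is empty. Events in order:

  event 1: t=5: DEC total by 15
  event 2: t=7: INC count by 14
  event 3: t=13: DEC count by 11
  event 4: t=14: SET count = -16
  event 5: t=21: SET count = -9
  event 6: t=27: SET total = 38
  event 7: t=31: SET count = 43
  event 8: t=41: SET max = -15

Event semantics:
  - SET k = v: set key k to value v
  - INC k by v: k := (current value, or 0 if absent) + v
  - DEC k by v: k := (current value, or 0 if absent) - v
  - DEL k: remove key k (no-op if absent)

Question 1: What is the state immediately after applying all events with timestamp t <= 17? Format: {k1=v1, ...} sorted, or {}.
Answer: {count=-16, total=-15}

Derivation:
Apply events with t <= 17 (4 events):
  after event 1 (t=5: DEC total by 15): {total=-15}
  after event 2 (t=7: INC count by 14): {count=14, total=-15}
  after event 3 (t=13: DEC count by 11): {count=3, total=-15}
  after event 4 (t=14: SET count = -16): {count=-16, total=-15}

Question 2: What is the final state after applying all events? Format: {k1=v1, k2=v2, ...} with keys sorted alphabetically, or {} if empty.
Answer: {count=43, max=-15, total=38}

Derivation:
  after event 1 (t=5: DEC total by 15): {total=-15}
  after event 2 (t=7: INC count by 14): {count=14, total=-15}
  after event 3 (t=13: DEC count by 11): {count=3, total=-15}
  after event 4 (t=14: SET count = -16): {count=-16, total=-15}
  after event 5 (t=21: SET count = -9): {count=-9, total=-15}
  after event 6 (t=27: SET total = 38): {count=-9, total=38}
  after event 7 (t=31: SET count = 43): {count=43, total=38}
  after event 8 (t=41: SET max = -15): {count=43, max=-15, total=38}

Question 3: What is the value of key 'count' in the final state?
Answer: 43

Derivation:
Track key 'count' through all 8 events:
  event 1 (t=5: DEC total by 15): count unchanged
  event 2 (t=7: INC count by 14): count (absent) -> 14
  event 3 (t=13: DEC count by 11): count 14 -> 3
  event 4 (t=14: SET count = -16): count 3 -> -16
  event 5 (t=21: SET count = -9): count -16 -> -9
  event 6 (t=27: SET total = 38): count unchanged
  event 7 (t=31: SET count = 43): count -9 -> 43
  event 8 (t=41: SET max = -15): count unchanged
Final: count = 43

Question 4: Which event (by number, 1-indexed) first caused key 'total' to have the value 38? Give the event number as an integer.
Answer: 6

Derivation:
Looking for first event where total becomes 38:
  event 1: total = -15
  event 2: total = -15
  event 3: total = -15
  event 4: total = -15
  event 5: total = -15
  event 6: total -15 -> 38  <-- first match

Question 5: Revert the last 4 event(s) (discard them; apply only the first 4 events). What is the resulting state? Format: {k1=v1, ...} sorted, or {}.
Keep first 4 events (discard last 4):
  after event 1 (t=5: DEC total by 15): {total=-15}
  after event 2 (t=7: INC count by 14): {count=14, total=-15}
  after event 3 (t=13: DEC count by 11): {count=3, total=-15}
  after event 4 (t=14: SET count = -16): {count=-16, total=-15}

Answer: {count=-16, total=-15}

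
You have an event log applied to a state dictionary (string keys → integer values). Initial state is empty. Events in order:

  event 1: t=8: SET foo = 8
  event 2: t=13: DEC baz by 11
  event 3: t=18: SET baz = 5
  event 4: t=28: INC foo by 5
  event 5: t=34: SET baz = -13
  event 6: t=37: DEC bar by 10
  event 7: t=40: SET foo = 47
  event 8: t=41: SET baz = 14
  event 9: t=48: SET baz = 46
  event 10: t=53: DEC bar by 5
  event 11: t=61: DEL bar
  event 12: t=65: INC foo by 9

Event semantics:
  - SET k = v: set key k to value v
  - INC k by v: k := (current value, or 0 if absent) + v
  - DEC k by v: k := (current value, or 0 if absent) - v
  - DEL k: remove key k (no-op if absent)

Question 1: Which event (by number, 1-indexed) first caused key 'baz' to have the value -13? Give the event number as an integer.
Looking for first event where baz becomes -13:
  event 2: baz = -11
  event 3: baz = 5
  event 4: baz = 5
  event 5: baz 5 -> -13  <-- first match

Answer: 5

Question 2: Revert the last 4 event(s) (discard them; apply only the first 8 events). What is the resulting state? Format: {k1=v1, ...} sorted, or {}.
Keep first 8 events (discard last 4):
  after event 1 (t=8: SET foo = 8): {foo=8}
  after event 2 (t=13: DEC baz by 11): {baz=-11, foo=8}
  after event 3 (t=18: SET baz = 5): {baz=5, foo=8}
  after event 4 (t=28: INC foo by 5): {baz=5, foo=13}
  after event 5 (t=34: SET baz = -13): {baz=-13, foo=13}
  after event 6 (t=37: DEC bar by 10): {bar=-10, baz=-13, foo=13}
  after event 7 (t=40: SET foo = 47): {bar=-10, baz=-13, foo=47}
  after event 8 (t=41: SET baz = 14): {bar=-10, baz=14, foo=47}

Answer: {bar=-10, baz=14, foo=47}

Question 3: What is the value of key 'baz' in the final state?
Answer: 46

Derivation:
Track key 'baz' through all 12 events:
  event 1 (t=8: SET foo = 8): baz unchanged
  event 2 (t=13: DEC baz by 11): baz (absent) -> -11
  event 3 (t=18: SET baz = 5): baz -11 -> 5
  event 4 (t=28: INC foo by 5): baz unchanged
  event 5 (t=34: SET baz = -13): baz 5 -> -13
  event 6 (t=37: DEC bar by 10): baz unchanged
  event 7 (t=40: SET foo = 47): baz unchanged
  event 8 (t=41: SET baz = 14): baz -13 -> 14
  event 9 (t=48: SET baz = 46): baz 14 -> 46
  event 10 (t=53: DEC bar by 5): baz unchanged
  event 11 (t=61: DEL bar): baz unchanged
  event 12 (t=65: INC foo by 9): baz unchanged
Final: baz = 46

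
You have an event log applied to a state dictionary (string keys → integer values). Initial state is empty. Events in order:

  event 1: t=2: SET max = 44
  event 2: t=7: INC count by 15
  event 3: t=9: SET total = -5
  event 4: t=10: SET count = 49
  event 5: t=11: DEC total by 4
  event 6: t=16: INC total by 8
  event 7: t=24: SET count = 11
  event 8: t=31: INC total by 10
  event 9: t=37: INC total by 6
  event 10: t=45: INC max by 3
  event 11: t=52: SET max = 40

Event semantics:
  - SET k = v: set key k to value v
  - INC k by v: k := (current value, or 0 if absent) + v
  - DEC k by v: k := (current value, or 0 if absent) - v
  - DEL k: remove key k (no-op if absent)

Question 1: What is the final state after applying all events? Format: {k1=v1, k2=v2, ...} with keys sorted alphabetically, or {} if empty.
Answer: {count=11, max=40, total=15}

Derivation:
  after event 1 (t=2: SET max = 44): {max=44}
  after event 2 (t=7: INC count by 15): {count=15, max=44}
  after event 3 (t=9: SET total = -5): {count=15, max=44, total=-5}
  after event 4 (t=10: SET count = 49): {count=49, max=44, total=-5}
  after event 5 (t=11: DEC total by 4): {count=49, max=44, total=-9}
  after event 6 (t=16: INC total by 8): {count=49, max=44, total=-1}
  after event 7 (t=24: SET count = 11): {count=11, max=44, total=-1}
  after event 8 (t=31: INC total by 10): {count=11, max=44, total=9}
  after event 9 (t=37: INC total by 6): {count=11, max=44, total=15}
  after event 10 (t=45: INC max by 3): {count=11, max=47, total=15}
  after event 11 (t=52: SET max = 40): {count=11, max=40, total=15}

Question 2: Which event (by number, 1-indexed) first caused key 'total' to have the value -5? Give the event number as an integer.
Answer: 3

Derivation:
Looking for first event where total becomes -5:
  event 3: total (absent) -> -5  <-- first match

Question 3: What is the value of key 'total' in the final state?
Track key 'total' through all 11 events:
  event 1 (t=2: SET max = 44): total unchanged
  event 2 (t=7: INC count by 15): total unchanged
  event 3 (t=9: SET total = -5): total (absent) -> -5
  event 4 (t=10: SET count = 49): total unchanged
  event 5 (t=11: DEC total by 4): total -5 -> -9
  event 6 (t=16: INC total by 8): total -9 -> -1
  event 7 (t=24: SET count = 11): total unchanged
  event 8 (t=31: INC total by 10): total -1 -> 9
  event 9 (t=37: INC total by 6): total 9 -> 15
  event 10 (t=45: INC max by 3): total unchanged
  event 11 (t=52: SET max = 40): total unchanged
Final: total = 15

Answer: 15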